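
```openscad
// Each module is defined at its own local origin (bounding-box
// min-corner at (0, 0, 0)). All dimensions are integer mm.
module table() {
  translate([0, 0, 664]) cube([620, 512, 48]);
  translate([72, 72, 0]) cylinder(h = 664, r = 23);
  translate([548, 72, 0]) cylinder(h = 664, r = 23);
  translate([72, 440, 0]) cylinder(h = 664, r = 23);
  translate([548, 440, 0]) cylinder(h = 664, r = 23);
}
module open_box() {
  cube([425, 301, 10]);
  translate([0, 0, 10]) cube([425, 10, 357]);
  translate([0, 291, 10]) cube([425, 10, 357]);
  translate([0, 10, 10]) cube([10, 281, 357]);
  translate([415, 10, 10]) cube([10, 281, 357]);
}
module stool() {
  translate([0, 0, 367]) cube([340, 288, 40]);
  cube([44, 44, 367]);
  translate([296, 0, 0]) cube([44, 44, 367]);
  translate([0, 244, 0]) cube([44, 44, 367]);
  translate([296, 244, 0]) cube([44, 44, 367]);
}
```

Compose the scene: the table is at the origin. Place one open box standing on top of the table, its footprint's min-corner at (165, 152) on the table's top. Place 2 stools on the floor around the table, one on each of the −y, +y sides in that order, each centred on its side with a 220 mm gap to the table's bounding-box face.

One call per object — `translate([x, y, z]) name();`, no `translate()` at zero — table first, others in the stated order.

table();
translate([165, 152, 712]) open_box();
translate([140, -508, 0]) stool();
translate([140, 732, 0]) stool();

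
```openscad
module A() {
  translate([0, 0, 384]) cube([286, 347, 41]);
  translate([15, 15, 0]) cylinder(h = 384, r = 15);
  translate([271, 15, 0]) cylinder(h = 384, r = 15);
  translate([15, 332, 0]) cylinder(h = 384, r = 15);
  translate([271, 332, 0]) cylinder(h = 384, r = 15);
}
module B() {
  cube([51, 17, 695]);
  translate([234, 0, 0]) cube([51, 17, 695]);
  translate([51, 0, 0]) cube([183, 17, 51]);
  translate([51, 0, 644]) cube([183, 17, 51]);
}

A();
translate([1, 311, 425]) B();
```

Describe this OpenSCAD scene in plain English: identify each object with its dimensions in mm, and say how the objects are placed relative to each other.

A is a four-legged stool. The seat is a 286×347×41 mm slab whose top surface is at z = 425 mm; four round legs, each 30 mm in diameter, run from the floor (z = 0) to the underside of the seat, each leg's axis is inset half a diameter from the nearest pair of seat edges (so the leg's bounding box is flush with the corner).

B is a picture frame with a 183×593 mm rectangular opening (x by z) and a uniform 51 mm border on every side. Frame depth is 17 mm along y. It is built from two vertical stiles running the full outside height and two horizontal rails spanning the gap between the stiles.

The picture frame is on top of the stool.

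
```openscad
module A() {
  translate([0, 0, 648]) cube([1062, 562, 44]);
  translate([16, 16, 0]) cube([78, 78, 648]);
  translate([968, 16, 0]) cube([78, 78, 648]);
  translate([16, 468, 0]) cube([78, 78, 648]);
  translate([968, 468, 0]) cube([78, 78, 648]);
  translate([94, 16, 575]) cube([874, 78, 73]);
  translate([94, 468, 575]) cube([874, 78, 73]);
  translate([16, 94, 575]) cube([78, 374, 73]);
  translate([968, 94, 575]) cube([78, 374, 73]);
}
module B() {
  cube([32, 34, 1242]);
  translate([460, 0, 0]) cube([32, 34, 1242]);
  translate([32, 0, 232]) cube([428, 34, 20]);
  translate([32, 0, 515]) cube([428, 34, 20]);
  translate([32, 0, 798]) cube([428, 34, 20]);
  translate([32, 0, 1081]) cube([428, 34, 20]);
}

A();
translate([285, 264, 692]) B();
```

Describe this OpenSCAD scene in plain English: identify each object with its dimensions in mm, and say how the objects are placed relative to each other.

A is a table with a 1062×562 mm rectangular top, 44 mm thick, top surface at z = 692 mm, supported by four 78×78 mm square legs, each inset 16 mm from the nearest pair of top edges, running from the floor. Four apron rails, 78 mm thick and 73 mm tall, run between adjacent legs with their top edges flush with the underside of the top and their outer faces flush with the legs' outer faces.

B is a straight ladder. Two 32×34 mm vertical rails, 1242 mm tall, stand 492 mm apart (outside-to-outside) with their front faces coplanar on the −y side. 4 rungs, each 34 mm deep and 20 mm tall, span between the inner faces of the rails, front faces flush with the rails. The lowest rung's underside is at z = 232 mm and rungs are spaced 283 mm apart (underside to underside).

The ladder is on top of the table, centred.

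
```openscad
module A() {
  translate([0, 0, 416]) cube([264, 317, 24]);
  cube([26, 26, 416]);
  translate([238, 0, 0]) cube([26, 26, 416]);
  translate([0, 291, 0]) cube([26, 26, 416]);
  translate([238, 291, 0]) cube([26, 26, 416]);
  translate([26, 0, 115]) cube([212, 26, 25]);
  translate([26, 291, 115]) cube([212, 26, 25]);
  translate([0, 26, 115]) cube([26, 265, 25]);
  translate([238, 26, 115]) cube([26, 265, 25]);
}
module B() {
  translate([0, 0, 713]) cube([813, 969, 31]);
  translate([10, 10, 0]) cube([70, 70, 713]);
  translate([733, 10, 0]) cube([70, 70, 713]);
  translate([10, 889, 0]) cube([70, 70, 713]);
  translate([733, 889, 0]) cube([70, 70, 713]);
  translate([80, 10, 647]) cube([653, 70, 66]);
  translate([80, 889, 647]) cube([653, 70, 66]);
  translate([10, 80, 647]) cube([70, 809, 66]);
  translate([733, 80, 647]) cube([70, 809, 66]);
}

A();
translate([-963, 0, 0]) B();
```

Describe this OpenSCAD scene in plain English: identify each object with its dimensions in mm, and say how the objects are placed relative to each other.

A is a simple wooden stool: a rectangular seat 264 mm (x) by 317 mm (y), 24 mm thick, top face at z = 440 mm, on four square legs, each 26×26 mm in cross-section. The legs rest on z = 0, each flush with a corner of the seat. Four stretchers, 26 mm wide and 25 mm tall, connect adjacent legs with their undersides at z = 115 mm, each running between the inner faces of the legs it joins and aligned with the legs' outer faces on the other axis.

B is a table with a 813×969 mm rectangular top, 31 mm thick, top surface at z = 744 mm, supported by four 70×70 mm square legs, each inset 10 mm from the nearest pair of top edges, running from the floor. Four apron rails, 70 mm thick and 66 mm tall, run between adjacent legs with their top edges flush with the underside of the top and their outer faces flush with the legs' outer faces.

The table is on the floor beside the stool on its −x side.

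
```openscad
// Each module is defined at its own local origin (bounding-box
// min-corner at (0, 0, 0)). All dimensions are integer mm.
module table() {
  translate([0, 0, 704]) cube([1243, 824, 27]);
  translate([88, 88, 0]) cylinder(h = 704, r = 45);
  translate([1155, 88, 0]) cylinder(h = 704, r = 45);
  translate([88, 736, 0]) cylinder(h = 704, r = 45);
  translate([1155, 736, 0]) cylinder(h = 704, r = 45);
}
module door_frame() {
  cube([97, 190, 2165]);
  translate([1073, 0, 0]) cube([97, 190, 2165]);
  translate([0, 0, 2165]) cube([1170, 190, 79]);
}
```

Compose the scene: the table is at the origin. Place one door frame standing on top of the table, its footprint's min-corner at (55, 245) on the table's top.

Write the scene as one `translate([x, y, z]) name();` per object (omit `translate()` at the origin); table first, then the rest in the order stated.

table();
translate([55, 245, 731]) door_frame();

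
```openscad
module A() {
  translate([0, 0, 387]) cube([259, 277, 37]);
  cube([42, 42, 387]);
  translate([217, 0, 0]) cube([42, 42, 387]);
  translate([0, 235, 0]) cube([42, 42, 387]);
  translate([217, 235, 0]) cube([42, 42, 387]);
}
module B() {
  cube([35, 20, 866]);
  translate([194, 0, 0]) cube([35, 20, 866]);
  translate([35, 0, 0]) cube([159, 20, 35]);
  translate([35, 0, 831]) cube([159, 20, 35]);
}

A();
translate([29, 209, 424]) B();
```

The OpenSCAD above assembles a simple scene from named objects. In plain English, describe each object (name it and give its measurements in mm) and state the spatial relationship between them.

A is a four-legged stool. The seat is 259×277 mm, 37 mm thick, top at z = 424 mm. It stands on four square legs, each 42×42 mm in cross-section, from z = 0 to the seat underside, each flush with a corner of the seat.

B is a picture frame with a 159×796 mm rectangular opening (x by z) and a uniform 35 mm border on every side. Frame depth is 20 mm along y. It is built from two vertical stiles running the full outside height and two horizontal rails spanning the gap between the stiles.

The picture frame is on top of the stool.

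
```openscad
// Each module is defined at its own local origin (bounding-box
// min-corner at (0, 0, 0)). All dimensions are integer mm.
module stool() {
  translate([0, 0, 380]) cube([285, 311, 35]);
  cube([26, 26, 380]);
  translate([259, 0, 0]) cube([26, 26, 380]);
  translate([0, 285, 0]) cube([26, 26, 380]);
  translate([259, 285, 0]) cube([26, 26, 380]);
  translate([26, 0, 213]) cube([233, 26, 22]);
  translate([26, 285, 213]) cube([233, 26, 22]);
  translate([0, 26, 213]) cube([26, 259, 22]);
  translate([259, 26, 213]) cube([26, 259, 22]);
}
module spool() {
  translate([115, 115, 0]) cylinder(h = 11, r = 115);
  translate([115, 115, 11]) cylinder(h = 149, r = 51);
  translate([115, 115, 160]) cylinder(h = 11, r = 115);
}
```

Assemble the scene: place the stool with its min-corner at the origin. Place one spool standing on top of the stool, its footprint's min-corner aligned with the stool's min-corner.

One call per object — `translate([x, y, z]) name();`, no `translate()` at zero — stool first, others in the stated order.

stool();
translate([0, 0, 415]) spool();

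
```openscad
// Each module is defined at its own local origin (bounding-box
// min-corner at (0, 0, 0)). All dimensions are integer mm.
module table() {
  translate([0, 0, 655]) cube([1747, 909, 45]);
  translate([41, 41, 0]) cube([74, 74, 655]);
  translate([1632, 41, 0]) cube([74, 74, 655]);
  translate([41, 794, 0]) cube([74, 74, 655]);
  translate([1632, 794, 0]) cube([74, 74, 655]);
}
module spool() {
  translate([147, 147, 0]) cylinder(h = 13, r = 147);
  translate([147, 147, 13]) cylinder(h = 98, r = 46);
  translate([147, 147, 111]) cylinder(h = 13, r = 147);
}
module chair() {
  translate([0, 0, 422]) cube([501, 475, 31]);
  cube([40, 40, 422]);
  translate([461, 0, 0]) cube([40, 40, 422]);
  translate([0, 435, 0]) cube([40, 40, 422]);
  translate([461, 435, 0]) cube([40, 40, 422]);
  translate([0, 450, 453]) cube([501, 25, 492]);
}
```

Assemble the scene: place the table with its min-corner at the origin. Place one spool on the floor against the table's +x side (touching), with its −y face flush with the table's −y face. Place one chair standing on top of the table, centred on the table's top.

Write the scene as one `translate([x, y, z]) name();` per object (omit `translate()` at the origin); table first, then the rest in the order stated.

table();
translate([1747, 0, 0]) spool();
translate([623, 217, 700]) chair();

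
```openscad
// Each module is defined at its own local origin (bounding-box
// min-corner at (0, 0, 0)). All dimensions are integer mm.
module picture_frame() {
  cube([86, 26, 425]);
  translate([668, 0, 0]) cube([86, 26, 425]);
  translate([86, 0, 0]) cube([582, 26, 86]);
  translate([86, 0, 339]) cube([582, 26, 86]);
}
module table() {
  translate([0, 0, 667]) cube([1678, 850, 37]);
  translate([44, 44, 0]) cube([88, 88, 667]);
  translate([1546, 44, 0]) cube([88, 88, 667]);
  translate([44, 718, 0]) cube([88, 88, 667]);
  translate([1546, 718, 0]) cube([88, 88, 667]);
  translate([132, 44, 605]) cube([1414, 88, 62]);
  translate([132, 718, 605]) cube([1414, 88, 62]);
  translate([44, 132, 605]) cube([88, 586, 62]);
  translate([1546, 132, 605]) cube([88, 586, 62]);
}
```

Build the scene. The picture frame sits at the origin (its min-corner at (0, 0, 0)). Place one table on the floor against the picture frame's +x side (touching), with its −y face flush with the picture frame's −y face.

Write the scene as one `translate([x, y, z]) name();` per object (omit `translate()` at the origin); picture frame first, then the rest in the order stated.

picture_frame();
translate([754, 0, 0]) table();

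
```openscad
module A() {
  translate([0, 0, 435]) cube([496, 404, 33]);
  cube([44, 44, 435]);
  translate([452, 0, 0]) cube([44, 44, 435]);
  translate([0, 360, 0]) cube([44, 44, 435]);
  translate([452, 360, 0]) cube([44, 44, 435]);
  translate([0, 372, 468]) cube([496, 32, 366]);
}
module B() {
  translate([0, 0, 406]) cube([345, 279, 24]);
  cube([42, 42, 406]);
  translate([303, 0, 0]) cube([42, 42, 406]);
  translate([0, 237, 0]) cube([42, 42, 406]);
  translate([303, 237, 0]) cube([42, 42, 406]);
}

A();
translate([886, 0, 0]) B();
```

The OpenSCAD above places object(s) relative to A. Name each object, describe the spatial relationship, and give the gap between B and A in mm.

A is a chair. B is a stool. The stool is on the floor beside the chair on its +x side. The gap between the stool and the chair is 390 mm.

The stool's nearest face is 390 mm from the chair's +x face.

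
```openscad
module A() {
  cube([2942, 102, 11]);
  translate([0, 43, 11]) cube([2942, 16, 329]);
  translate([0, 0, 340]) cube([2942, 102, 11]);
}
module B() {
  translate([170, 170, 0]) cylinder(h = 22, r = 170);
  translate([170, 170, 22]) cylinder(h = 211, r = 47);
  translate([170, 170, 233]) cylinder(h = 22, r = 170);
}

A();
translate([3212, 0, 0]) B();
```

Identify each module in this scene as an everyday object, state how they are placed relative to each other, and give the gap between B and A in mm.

A is an I-beam. B is a spool. The spool is on the floor beside the I-beam on its +x side. The gap between the spool and the I-beam is 270 mm.

The spool's nearest face is 270 mm from the I-beam's +x face.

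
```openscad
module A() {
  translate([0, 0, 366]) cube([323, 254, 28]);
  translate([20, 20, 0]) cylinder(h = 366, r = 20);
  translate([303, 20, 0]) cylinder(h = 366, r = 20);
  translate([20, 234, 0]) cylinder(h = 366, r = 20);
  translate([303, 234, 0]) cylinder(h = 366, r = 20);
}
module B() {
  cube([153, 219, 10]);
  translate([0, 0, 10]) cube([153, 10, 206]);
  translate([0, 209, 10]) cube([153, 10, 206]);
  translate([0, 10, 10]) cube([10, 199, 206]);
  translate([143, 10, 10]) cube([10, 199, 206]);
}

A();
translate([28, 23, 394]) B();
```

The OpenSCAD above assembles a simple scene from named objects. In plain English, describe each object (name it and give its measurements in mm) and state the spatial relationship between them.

A is a simple wooden stool: a rectangular seat 323 mm (x) by 254 mm (y), 28 mm thick, top face at z = 394 mm, on four round legs, each 40 mm in diameter. The legs rest on z = 0, each leg's axis is inset half a diameter from the nearest pair of seat edges (so the leg's bounding box is flush with the corner).

B is an open-topped rectangular box: outside dimensions 153×219×216 mm, with a uniform wall and base thickness of 10 mm. The base is a full 153×219 slab on the floor; four walls sit on top of the base. The front and back walls (the −y and +y sides) span the full width; the two side walls fit between them.

The open box is on top of the stool.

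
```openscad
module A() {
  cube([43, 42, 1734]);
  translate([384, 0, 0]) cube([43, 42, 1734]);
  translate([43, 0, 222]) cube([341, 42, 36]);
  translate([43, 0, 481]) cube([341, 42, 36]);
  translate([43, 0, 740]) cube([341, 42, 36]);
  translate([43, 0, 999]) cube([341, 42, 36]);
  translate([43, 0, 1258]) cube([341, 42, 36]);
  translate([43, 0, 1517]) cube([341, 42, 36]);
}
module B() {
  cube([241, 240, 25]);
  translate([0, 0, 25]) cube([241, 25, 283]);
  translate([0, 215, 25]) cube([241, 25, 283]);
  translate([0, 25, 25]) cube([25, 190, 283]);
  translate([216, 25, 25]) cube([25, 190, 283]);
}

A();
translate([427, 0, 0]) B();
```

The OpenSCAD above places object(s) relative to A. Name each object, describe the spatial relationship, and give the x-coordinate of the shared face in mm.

The ladder's +x face and the open box's −x face are both at x = 427 mm.

A is a ladder. B is an open box. The open box is against the ladder's +x side, with their −y faces flush. The x-coordinate of the shared face is 427 mm.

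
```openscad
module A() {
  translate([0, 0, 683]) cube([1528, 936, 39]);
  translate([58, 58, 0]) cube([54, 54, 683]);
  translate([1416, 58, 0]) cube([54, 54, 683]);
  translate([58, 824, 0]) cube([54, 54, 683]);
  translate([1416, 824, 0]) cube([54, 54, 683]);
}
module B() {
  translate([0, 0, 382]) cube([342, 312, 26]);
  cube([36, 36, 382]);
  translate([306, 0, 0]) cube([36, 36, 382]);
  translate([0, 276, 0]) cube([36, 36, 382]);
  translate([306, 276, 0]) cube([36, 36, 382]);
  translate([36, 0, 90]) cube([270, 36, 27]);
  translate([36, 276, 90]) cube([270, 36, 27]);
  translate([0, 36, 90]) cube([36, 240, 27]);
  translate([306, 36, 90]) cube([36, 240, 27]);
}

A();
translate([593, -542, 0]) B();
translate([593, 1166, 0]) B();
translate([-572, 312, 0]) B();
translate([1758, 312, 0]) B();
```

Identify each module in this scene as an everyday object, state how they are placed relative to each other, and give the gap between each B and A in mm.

A is a table. B is a stool. Four stools sit around the table at the −y, +y, −x, +x sides. The gap between each stool and the table is 230 mm.

Each stool's nearest face is 230 mm from the table's bounding box.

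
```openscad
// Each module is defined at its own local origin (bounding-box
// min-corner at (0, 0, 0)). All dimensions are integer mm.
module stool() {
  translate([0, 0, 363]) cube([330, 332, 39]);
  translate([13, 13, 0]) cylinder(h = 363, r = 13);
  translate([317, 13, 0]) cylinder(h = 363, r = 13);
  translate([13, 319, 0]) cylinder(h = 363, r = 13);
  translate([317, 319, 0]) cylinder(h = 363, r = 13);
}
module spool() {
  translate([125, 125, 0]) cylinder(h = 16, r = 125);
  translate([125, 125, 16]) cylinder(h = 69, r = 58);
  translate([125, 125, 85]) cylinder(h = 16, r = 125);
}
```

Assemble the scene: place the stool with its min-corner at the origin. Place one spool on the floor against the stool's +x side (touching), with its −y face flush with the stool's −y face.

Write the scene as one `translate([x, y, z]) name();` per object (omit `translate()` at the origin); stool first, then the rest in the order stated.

stool();
translate([330, 0, 0]) spool();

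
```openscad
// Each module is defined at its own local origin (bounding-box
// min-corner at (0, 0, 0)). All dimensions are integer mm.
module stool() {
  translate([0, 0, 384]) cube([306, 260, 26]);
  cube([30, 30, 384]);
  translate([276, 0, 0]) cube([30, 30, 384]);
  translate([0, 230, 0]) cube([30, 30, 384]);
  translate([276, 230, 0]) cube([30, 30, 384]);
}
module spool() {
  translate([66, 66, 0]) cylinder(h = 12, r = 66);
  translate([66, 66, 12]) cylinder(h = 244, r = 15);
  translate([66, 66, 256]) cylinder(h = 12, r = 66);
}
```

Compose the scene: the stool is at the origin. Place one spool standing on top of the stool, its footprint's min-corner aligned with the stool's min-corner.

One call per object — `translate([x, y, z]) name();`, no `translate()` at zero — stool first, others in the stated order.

stool();
translate([0, 0, 410]) spool();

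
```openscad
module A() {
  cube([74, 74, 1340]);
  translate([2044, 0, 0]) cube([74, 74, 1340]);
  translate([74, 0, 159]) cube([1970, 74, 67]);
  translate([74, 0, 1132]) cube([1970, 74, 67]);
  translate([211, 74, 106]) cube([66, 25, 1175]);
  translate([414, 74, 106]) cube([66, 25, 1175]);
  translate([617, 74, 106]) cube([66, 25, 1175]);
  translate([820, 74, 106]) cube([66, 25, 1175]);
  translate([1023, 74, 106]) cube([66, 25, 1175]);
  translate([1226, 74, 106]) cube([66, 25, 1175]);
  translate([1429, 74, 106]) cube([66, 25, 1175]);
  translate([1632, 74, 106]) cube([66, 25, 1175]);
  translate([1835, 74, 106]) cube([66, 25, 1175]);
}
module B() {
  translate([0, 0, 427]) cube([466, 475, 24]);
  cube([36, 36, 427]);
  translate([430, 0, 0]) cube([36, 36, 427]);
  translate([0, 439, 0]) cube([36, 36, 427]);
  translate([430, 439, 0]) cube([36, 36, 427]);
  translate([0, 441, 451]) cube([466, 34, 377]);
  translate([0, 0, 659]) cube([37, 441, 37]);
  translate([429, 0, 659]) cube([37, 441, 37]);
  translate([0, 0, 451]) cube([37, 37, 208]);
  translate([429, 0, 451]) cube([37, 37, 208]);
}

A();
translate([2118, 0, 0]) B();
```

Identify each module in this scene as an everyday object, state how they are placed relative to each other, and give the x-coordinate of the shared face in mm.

A is a fence section. B is a chair. The chair is against the fence section's +x side, with their −y faces flush. The x-coordinate of the shared face is 2118 mm.

The fence section's +x face and the chair's −x face are both at x = 2118 mm.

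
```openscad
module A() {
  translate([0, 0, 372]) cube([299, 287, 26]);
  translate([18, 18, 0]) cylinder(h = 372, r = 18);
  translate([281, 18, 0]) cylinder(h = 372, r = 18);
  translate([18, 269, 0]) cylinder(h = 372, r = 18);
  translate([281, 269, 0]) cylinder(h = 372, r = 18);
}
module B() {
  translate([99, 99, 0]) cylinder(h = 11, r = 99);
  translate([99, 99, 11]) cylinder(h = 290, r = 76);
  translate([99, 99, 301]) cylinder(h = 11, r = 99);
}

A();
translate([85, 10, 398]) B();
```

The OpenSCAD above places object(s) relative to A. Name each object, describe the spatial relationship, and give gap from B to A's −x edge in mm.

The spool's min-x is at 85; the stool's min-x is 0; gap = 85 mm.

A is a stool. B is a spool. The spool is on top of the stool. The gap from the spool to the stool's −x edge is 85 mm.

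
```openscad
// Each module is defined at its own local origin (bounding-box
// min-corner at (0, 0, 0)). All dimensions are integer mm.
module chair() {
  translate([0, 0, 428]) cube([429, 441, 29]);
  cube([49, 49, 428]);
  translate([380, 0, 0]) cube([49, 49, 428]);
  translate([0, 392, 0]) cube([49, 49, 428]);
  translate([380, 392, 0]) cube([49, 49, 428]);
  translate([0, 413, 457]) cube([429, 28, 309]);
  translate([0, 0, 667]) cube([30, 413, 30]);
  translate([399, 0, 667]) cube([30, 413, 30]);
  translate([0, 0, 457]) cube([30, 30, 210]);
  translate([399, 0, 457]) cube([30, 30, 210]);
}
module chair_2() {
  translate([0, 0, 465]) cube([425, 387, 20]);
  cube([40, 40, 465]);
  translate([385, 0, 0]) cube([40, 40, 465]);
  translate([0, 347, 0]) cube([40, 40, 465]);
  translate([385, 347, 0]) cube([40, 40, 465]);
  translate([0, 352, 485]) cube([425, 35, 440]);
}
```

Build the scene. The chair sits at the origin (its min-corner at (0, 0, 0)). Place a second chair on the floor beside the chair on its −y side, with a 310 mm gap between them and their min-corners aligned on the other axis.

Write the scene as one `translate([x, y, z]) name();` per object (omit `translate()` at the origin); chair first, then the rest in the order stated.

chair();
translate([0, -697, 0]) chair_2();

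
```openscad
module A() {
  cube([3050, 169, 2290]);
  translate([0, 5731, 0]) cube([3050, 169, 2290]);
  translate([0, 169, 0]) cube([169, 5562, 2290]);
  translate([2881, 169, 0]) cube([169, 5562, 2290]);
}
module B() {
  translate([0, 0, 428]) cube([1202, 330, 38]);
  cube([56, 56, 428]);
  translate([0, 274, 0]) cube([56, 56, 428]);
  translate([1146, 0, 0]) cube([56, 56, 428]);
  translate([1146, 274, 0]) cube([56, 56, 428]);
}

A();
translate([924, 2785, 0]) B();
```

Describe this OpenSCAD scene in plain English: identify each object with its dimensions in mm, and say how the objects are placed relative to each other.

A is a box-shaped house frame (walls only): outside footprint 3050×5900 mm, wall height 2290 mm, wall thickness 169 mm. The two y-facing walls run the full x-width; the two x-facing walls fit between the inner faces of the y-facing walls.

B is a long wooden bench with a 1202 mm (x) × 330 mm (y) seat, 38 mm thick, its top surface 466 mm above the floor. Four 56 mm square legs at the seat corners, flush with the edges, run from z = 0 to the seat underside.

The bench sits inside the house frame, centred.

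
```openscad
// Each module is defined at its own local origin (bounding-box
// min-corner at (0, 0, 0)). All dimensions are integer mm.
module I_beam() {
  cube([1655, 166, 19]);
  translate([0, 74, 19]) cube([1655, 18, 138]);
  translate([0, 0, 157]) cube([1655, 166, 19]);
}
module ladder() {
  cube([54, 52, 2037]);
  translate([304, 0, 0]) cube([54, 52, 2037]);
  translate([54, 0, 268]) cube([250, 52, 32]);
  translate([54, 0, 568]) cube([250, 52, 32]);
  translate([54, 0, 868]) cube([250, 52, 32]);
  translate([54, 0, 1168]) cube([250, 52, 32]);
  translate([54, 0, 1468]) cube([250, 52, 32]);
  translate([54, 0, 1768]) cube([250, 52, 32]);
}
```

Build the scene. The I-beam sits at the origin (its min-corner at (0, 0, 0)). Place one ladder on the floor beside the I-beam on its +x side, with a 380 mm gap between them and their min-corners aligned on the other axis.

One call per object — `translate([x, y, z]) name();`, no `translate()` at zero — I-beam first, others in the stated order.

I_beam();
translate([2035, 0, 0]) ladder();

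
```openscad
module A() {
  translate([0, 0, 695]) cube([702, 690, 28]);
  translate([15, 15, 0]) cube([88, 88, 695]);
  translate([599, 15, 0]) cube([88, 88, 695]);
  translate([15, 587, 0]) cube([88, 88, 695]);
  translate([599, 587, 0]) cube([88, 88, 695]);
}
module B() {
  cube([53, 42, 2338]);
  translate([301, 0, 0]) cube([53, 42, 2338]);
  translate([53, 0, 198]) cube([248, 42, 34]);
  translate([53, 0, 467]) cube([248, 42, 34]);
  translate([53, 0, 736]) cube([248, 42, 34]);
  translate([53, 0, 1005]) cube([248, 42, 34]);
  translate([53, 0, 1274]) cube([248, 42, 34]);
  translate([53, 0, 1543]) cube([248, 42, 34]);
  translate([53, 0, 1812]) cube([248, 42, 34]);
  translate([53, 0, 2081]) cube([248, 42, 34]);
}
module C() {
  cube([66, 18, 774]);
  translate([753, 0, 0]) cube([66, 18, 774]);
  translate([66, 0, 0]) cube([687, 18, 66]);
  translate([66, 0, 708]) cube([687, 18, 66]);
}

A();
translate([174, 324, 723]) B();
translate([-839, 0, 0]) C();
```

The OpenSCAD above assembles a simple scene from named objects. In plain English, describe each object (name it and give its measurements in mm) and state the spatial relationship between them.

A is a table with a 702×690 mm rectangular top, 28 mm thick, top surface at z = 723 mm, supported by four 88×88 mm square legs, each inset 15 mm from the nearest pair of top edges, running from the floor.

B is a wooden ladder with two side rails of 53×42 mm section and 2338 mm height, set 354 mm apart overall. Between them run 8 rectangular rungs (42 mm deep, 34 mm thick), front faces flush with the rails' −y face. The bottom of the first rung is 198 mm above the floor and each subsequent rung is 269 mm higher than the one below.

C is a rectangular picture frame lying in the x–z plane (depth along y). The opening is 687 mm wide (x) by 642 mm tall (z), surrounded by a border 66 mm wide on all four sides. The frame is 18 mm deep and is made of two full-height vertical stiles with two horizontal rails fitted between them.

The ladder is on top of the table, centred. The picture frame is on the floor beside the table on its −x side.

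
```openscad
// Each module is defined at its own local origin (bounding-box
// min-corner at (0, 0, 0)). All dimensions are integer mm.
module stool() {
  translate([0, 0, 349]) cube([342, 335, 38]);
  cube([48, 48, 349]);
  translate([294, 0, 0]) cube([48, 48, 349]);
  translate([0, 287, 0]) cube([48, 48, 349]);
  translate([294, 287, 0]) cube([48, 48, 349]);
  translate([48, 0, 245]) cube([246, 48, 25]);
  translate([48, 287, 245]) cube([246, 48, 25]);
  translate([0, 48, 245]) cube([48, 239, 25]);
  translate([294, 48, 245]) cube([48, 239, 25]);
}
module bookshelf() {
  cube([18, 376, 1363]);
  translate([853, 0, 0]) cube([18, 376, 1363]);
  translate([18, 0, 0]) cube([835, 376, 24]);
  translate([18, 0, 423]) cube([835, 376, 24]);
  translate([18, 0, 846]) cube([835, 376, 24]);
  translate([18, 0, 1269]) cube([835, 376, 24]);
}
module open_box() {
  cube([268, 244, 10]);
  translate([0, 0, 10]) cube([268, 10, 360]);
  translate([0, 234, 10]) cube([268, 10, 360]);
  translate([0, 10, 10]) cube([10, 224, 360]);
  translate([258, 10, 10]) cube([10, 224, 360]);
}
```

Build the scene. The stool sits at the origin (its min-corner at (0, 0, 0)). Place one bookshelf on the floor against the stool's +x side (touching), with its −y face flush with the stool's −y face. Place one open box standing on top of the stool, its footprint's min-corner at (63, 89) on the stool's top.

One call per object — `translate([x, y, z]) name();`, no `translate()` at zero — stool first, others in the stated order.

stool();
translate([342, 0, 0]) bookshelf();
translate([63, 89, 387]) open_box();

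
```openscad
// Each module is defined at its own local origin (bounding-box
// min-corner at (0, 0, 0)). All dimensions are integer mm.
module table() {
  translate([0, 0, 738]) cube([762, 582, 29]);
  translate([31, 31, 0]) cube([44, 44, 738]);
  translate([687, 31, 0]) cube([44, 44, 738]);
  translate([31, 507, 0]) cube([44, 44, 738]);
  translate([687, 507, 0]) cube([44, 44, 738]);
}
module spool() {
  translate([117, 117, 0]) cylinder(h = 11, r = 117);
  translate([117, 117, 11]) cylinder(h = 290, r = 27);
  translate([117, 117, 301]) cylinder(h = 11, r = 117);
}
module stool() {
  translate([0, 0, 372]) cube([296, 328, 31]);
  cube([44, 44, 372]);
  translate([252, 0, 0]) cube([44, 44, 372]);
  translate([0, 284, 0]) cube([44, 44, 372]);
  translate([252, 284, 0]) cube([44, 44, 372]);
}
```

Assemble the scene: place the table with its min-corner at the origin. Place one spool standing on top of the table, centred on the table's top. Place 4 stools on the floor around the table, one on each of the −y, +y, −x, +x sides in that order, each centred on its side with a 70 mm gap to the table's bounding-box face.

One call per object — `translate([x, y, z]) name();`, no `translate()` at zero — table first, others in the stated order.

table();
translate([264, 174, 767]) spool();
translate([233, -398, 0]) stool();
translate([233, 652, 0]) stool();
translate([-366, 127, 0]) stool();
translate([832, 127, 0]) stool();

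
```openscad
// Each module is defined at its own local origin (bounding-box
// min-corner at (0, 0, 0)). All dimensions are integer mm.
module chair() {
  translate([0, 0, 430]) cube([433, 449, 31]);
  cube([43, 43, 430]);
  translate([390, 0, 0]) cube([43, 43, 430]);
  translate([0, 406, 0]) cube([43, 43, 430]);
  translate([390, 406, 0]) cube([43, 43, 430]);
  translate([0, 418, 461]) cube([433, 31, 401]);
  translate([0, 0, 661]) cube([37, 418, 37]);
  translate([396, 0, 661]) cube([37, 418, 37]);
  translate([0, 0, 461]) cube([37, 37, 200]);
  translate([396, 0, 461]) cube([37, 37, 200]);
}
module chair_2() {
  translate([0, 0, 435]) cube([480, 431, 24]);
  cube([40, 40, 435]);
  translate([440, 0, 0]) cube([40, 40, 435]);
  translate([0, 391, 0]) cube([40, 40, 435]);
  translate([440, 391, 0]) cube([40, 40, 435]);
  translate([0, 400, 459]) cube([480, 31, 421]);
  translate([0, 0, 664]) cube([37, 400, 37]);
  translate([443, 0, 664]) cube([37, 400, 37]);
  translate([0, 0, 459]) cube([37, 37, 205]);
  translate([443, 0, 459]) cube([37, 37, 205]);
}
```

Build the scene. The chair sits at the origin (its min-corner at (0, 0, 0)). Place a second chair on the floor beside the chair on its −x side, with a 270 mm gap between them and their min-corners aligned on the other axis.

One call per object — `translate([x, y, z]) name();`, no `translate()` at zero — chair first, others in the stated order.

chair();
translate([-750, 0, 0]) chair_2();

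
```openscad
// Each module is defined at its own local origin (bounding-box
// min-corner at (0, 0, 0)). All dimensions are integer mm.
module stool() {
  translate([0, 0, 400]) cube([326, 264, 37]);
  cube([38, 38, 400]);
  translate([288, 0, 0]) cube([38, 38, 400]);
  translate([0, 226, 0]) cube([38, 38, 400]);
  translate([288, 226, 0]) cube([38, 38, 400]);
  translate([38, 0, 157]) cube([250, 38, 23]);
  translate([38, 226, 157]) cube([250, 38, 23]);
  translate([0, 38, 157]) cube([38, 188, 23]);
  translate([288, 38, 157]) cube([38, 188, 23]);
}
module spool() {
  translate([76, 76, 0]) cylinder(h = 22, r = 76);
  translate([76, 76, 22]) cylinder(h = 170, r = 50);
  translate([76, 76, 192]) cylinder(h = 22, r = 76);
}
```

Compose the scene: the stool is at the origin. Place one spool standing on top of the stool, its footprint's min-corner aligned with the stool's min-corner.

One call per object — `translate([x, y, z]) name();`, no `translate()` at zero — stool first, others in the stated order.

stool();
translate([0, 0, 437]) spool();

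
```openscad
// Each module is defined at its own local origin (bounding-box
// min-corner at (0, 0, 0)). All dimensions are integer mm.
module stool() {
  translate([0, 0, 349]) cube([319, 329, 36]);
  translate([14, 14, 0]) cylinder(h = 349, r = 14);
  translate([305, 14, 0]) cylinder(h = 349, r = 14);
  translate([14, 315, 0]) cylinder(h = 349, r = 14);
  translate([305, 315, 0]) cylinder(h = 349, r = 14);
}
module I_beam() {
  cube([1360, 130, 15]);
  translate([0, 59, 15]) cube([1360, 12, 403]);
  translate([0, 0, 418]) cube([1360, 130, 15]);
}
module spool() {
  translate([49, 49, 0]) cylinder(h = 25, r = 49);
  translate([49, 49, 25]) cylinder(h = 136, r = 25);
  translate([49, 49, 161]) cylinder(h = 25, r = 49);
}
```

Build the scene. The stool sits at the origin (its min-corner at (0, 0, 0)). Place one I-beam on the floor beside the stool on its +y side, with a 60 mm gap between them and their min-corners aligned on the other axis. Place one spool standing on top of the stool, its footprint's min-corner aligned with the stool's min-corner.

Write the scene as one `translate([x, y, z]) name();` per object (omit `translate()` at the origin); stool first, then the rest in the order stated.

stool();
translate([0, 389, 0]) I_beam();
translate([0, 0, 385]) spool();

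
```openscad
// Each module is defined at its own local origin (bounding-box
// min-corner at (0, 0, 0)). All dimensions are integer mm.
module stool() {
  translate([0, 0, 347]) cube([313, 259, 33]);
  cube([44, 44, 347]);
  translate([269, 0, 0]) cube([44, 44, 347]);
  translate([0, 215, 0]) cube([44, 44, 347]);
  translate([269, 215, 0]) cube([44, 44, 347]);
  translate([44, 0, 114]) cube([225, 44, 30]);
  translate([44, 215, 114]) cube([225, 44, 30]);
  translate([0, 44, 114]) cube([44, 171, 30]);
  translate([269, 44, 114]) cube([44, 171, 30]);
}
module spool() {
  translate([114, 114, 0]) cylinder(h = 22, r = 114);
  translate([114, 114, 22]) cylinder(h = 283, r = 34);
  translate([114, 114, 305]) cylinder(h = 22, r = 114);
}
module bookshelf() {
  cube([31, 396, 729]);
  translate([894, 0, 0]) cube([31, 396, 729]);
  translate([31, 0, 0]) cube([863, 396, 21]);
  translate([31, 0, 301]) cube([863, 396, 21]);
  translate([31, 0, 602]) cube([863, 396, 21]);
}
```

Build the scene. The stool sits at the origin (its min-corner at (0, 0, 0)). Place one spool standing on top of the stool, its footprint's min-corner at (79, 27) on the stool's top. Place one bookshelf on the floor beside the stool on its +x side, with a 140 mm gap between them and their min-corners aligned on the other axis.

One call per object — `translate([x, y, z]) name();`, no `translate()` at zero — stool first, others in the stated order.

stool();
translate([79, 27, 380]) spool();
translate([453, 0, 0]) bookshelf();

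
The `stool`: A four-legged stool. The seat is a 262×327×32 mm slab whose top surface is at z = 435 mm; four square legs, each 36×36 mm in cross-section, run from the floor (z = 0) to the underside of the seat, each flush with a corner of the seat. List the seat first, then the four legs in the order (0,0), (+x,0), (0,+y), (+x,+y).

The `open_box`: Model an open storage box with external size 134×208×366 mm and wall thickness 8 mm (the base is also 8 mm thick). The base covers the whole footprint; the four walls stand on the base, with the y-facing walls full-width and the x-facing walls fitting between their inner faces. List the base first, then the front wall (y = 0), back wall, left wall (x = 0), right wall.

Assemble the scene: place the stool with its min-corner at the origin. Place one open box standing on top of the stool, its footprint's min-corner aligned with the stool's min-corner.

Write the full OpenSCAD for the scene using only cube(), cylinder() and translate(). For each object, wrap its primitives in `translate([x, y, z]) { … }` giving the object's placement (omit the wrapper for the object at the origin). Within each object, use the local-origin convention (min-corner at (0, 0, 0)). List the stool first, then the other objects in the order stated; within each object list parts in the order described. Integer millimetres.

translate([0, 0, 403]) cube([262, 327, 32]);
cube([36, 36, 403]);
translate([226, 0, 0]) cube([36, 36, 403]);
translate([0, 291, 0]) cube([36, 36, 403]);
translate([226, 291, 0]) cube([36, 36, 403]);
translate([0, 0, 435]) {
  cube([134, 208, 8]);
  translate([0, 0, 8]) cube([134, 8, 358]);
  translate([0, 200, 8]) cube([134, 8, 358]);
  translate([0, 8, 8]) cube([8, 192, 358]);
  translate([126, 8, 8]) cube([8, 192, 358]);
}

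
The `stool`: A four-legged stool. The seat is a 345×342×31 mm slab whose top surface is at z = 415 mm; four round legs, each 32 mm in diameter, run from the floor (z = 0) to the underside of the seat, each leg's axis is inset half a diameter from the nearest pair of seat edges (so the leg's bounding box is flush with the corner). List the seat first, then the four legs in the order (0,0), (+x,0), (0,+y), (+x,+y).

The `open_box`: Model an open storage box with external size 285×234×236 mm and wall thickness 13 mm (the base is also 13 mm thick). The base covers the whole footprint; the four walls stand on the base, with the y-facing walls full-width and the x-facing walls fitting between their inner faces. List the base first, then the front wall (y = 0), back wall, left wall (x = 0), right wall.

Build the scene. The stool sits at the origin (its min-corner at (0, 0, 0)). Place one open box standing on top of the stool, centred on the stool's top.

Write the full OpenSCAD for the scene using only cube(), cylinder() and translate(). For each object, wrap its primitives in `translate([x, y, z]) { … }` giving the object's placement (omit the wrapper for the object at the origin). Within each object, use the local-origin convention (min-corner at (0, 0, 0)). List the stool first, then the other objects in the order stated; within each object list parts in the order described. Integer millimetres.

translate([0, 0, 384]) cube([345, 342, 31]);
translate([16, 16, 0]) cylinder(h = 384, r = 16);
translate([329, 16, 0]) cylinder(h = 384, r = 16);
translate([16, 326, 0]) cylinder(h = 384, r = 16);
translate([329, 326, 0]) cylinder(h = 384, r = 16);
translate([30, 54, 415]) {
  cube([285, 234, 13]);
  translate([0, 0, 13]) cube([285, 13, 223]);
  translate([0, 221, 13]) cube([285, 13, 223]);
  translate([0, 13, 13]) cube([13, 208, 223]);
  translate([272, 13, 13]) cube([13, 208, 223]);
}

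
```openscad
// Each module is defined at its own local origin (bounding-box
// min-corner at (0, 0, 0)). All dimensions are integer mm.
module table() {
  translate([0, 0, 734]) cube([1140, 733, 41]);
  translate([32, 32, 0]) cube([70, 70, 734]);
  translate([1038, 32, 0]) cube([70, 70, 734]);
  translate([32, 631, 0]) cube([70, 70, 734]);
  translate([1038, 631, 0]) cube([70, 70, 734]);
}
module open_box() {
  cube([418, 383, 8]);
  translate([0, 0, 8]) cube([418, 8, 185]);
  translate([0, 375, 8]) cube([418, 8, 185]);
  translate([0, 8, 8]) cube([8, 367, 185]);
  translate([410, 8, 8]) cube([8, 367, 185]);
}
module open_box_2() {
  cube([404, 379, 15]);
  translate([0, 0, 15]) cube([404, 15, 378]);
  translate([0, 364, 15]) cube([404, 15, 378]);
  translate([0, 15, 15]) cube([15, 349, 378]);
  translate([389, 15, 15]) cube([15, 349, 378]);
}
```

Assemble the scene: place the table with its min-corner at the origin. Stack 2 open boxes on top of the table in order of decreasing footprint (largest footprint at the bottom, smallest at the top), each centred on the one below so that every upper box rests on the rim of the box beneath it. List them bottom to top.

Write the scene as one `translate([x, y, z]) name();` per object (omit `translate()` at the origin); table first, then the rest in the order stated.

table();
translate([361, 175, 775]) open_box();
translate([368, 177, 968]) open_box_2();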